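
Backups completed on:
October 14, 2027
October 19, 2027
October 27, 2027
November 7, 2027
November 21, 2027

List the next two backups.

Gaps: 5, 8, 11, 14 days — each gap is 3 larger than the previous one.
Next gap: 17 days. November 21, 2027 + 17 days = December 8, 2027.
Next gap: 20 days. December 8, 2027 + 20 days = December 28, 2027.

December 8, 2027; December 28, 2027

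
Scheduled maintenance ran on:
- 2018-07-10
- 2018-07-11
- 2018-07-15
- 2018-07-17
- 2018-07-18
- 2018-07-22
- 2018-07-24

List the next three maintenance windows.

2018-07-25, 2018-07-29, 2018-07-31

Every event lands on a Tuesday or Wednesday or Sunday (gaps cycle 1, 4, 2, 1, 4, 2).
So the schedule is: every Tuesday, Wednesday and Sunday.
The following Wednesday is 2018-07-25.
Next Sunday: 2018-07-29.
The following Tuesday is 2018-07-31.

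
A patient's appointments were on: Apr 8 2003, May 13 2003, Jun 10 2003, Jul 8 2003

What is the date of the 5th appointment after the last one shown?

Gaps: 35, 28, 28 days — a mix of 28 and 35. Every date is a Tuesday.
Each is the 2nd Tuesday of its month.
2nd Tuesday of August 2003: Aug 12 2003.
2nd Tuesday of September 2003: Sep 9 2003.
October 2003 — 2nd Tuesday is Oct 14 2003.
2nd Tuesday of November 2003: Nov 11 2003.
December 2003 — 2nd Tuesday is Dec 9 2003.

Dec 9 2003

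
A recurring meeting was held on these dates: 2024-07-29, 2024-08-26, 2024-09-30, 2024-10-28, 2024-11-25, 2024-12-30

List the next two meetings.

These are Mondays with 28, 35, 28, 28, 35-day gaps.
Each is the final Monday of its month — 2024-07-29 is past the 28th, so '4th Monday' doesn't fit.
January 2025 ends with Monday 2025-01-27.
February 2025 ends with Monday 2025-02-24.

2025-01-27, 2025-02-24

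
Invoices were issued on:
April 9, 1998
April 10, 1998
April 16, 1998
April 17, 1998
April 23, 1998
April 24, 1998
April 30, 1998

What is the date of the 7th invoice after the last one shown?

May 22, 1998

Gaps: 1, 6, 1, 6, 1, 6 days — not constant, but cyclic with period 2.
The events fall on every Thursday and Friday.
Next Friday: May 1, 1998.
Next Thursday: May 7, 1998.
Next Friday: May 8, 1998.
Next Thursday: May 14, 1998.
Next Friday: May 15, 1998.
The following Thursday is May 21, 1998.
The following Friday is May 22, 1998.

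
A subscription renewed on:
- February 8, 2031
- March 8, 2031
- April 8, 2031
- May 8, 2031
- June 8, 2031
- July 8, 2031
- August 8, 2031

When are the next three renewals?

September 8, 2031; October 8, 2031; November 8, 2031

The day-of-month is always 8 (28, 31, 30, 31, 30, 31 days between events).
So this recurs on the 8th of each month.
September 2031: September 8, 2031.
Next: October 2031 → October 8, 2031.
November 2031: November 8, 2031.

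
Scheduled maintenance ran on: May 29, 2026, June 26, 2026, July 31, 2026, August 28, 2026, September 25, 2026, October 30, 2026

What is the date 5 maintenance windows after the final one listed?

March 26, 2027

These are Fridays with 28, 35, 28, 28, 35-day gaps.
Each is the final Friday of its month — May 29, 2026 is past the 28th, so '4th Friday' doesn't fit.
Last Friday of November 2026: November 27, 2026.
Last Friday of December 2026: December 25, 2026.
January 2027 ends with Friday January 29, 2027.
Last Friday of February 2027: February 26, 2027.
March 2027 ends with Friday March 26, 2027.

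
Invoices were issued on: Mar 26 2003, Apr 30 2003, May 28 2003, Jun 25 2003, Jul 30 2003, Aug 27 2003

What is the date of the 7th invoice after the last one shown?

Mar 31 2004

Every date is a Wednesday; gaps 35, 28, 28, 35, 28 days.
Each is the last Wednesday of its month (at least one falls on the 29th or later, ruling out '4th Wednesday').
Last Wednesday of September 2003: Sep 24 2003.
October 2003 ends with Wednesday Oct 29 2003.
November 2003 ends with Wednesday Nov 26 2003.
December 2003 ends with Wednesday Dec 31 2003.
Last Wednesday of January 2004: Jan 28 2004.
Last Wednesday of February 2004: Feb 25 2004.
March 2004 ends with Wednesday Mar 31 2004.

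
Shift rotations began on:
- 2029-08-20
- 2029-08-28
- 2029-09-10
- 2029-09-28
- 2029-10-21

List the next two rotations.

Intervals are 8, 13, 18, 23 days — an arithmetic progression with common difference 5.
Next gap: 28 days. 2029-10-21 + 28 days = 2029-11-18.
Next gap: 33 days. 2029-11-18 + 33 days = 2029-12-21.

2029-11-18, 2029-12-21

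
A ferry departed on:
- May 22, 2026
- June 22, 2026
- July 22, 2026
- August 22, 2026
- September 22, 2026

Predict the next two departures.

The day-of-month is always 22 (31, 30, 31, 31 days between events).
So this recurs on the 22nd of each month.
October 2026: October 22, 2026.
November 2026: November 22, 2026.

October 22, 2026; November 22, 2026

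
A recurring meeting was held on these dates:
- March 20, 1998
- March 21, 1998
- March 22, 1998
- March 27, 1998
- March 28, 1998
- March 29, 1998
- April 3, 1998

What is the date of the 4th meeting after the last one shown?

The gap pattern 1, 1, 5, 1, 1, 5 repeats every 3 events.
These are the Fridays, Saturdays and Sundays of each week.
Next Saturday: April 4, 1998.
The following Sunday is April 5, 1998.
Next Friday: April 10, 1998.
The following Saturday is April 11, 1998.

April 11, 1998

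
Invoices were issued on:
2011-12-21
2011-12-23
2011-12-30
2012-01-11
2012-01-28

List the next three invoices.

2012-02-19, 2012-03-17, 2012-04-18

Intervals are 2, 7, 12, 17 days — an arithmetic progression with common difference 5.
Next gap: 22 days. 2012-01-28 + 22 days = 2012-02-19.
Next gap: 27 days. 2012-02-19 + 27 days = 2012-03-17.
Next gap: 32 days. 2012-03-17 + 32 days = 2012-04-18.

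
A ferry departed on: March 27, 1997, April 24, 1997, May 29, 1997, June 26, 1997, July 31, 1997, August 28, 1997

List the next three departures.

September 25, 1997; October 30, 1997; November 27, 1997

Every date is a Thursday; gaps 28, 35, 28, 35, 28 days.
Each is the last Thursday of its month (at least one falls on the 29th or later, ruling out '4th Thursday').
Last Thursday of September 1997: September 25, 1997.
Last Thursday of October 1997: October 30, 1997.
Last Thursday of November 1997: November 27, 1997.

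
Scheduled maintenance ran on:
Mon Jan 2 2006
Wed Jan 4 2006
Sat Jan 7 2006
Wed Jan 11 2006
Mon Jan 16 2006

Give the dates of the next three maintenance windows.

Sun Jan 22 2006, Sun Jan 29 2006, Mon Feb 6 2006

The spacing grows by 1 each time: 2, 3, 4, 5 days.
Next gap: 6 days. Mon Jan 16 2006 + 6 days = Sun Jan 22 2006.
Next gap: 7 days. Sun Jan 22 2006 + 7 days = Sun Jan 29 2006.
Next gap: 8 days. Sun Jan 29 2006 + 8 days = Mon Feb 6 2006.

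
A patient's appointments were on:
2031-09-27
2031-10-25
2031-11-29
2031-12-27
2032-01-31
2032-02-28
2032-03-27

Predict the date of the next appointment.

These are Saturdays with 28, 35, 28, 35, 28, 28-day gaps.
Each is the final Saturday of its month — 2031-11-29 is past the 28th, so '4th Saturday' doesn't fit.
Last Saturday of April 2032: 2032-04-24.

2032-04-24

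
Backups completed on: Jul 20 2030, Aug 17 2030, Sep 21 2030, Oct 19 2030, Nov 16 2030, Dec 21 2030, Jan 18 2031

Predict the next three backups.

These are Saturdays at 28- or 35-day spacing (28, 35, 28, 28, 35, 28).
The pattern: 3rd Saturday of the month.
February 2031 — 3rd Saturday is Feb 15 2031.
3rd Saturday of March 2031: Mar 15 2031.
3rd Saturday of April 2031: Apr 19 2031.

Feb 15 2031, Mar 15 2031, Apr 19 2031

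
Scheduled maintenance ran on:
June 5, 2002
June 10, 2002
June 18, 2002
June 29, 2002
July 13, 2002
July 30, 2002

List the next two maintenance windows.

August 19, 2002; September 11, 2002

The spacing grows by 3 each time: 5, 8, 11, 14, 17 days.
Next gap: 20 days. July 30, 2002 + 20 days = August 19, 2002.
Next gap: 23 days. August 19, 2002 + 23 days = September 11, 2002.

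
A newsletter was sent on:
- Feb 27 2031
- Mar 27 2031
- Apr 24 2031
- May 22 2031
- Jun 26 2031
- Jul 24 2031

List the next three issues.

Aug 28 2031, Sep 25 2031, Oct 23 2031

All dates are Thursdays, 28, 28, 28, 35, 28 days apart.
Specifically, the 4th Thursday of each month.
August 2031 — 4th Thursday is Aug 28 2031.
4th Thursday of September 2031: Sep 25 2031.
4th Thursday of October 2031: Oct 23 2031.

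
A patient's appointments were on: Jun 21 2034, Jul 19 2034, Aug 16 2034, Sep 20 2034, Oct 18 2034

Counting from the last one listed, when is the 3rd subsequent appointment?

Jan 17 2035

Gaps: 28, 28, 35, 28 days — a mix of 28 and 35. Every date is a Wednesday.
Each is the 3rd Wednesday of its month.
3rd Wednesday of November 2034: Nov 15 2034.
December 2034 — 3rd Wednesday is Dec 20 2034.
3rd Wednesday of January 2035: Jan 17 2035.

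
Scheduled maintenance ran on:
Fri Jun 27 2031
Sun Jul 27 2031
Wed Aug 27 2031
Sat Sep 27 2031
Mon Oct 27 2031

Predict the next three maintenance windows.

Each date is the 27th; the gaps (30, 31, 31, 30) track the month lengths.
The rule is the 27th of each month.
November 2031: Thu Nov 27 2031.
Next: December 2031 → Sat Dec 27 2031.
January 2032: Tue Jan 27 2032.

Thu Nov 27 2031, Sat Dec 27 2031, Tue Jan 27 2032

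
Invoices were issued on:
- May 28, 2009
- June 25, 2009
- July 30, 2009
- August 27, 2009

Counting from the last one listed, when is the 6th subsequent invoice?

February 25, 2010

These are Thursdays with 28, 35, 28-day gaps.
Each is the final Thursday of its month — July 30, 2009 is past the 28th, so '4th Thursday' doesn't fit.
September 2009 ends with Thursday September 24, 2009.
October 2009 ends with Thursday October 29, 2009.
November 2009 ends with Thursday November 26, 2009.
Last Thursday of December 2009: December 31, 2009.
January 2010 ends with Thursday January 28, 2010.
Last Thursday of February 2010: February 25, 2010.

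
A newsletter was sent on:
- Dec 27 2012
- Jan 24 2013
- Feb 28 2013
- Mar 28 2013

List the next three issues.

These are Thursdays at 28- or 35-day spacing (28, 35, 28).
The pattern: 4th Thursday of the month.
April 2013 — 4th Thursday is Apr 25 2013.
4th Thursday of May 2013: May 23 2013.
4th Thursday of June 2013: Jun 27 2013.

Apr 25 2013, May 23 2013, Jun 27 2013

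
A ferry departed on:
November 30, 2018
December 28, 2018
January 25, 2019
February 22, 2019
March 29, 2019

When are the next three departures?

April 26, 2019; May 31, 2019; June 28, 2019

All Fridays; the gaps (28, 28, 28, 35) vary with month length.
This is the last Friday of each month.
April 2019 ends with Friday April 26, 2019.
May 2019 ends with Friday May 31, 2019.
Last Friday of June 2019: June 28, 2019.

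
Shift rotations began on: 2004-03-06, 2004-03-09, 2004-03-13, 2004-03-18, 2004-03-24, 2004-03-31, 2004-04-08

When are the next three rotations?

2004-04-17, 2004-04-27, 2004-05-08

The spacing grows by 1 each time: 3, 4, 5, 6, 7, 8 days.
Next gap: 9 days. 2004-04-08 + 9 days = 2004-04-17.
Next gap: 10 days. 2004-04-17 + 10 days = 2004-04-27.
Next gap: 11 days. 2004-04-27 + 11 days = 2004-05-08.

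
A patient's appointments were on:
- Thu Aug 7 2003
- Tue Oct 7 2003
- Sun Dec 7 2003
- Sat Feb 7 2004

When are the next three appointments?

The day-of-month is always 7 (61, 61, 62 days between events).
So this recurs on the 7th of every 2 months.
April 2004: Wed Apr 7 2004.
June 2004: Mon Jun 7 2004.
Next: August 2004 → Sat Aug 7 2004.

Wed Apr 7 2004, Mon Jun 7 2004, Sat Aug 7 2004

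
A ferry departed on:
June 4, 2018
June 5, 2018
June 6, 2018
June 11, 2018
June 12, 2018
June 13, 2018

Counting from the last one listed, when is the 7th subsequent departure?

July 2, 2018

Every event lands on a Monday or Tuesday or Wednesday (gaps cycle 1, 1, 5, 1, 1).
So the schedule is: every Monday, Tuesday and Wednesday.
The following Monday is June 18, 2018.
Next Tuesday: June 19, 2018.
The following Wednesday is June 20, 2018.
The following Monday is June 25, 2018.
The following Tuesday is June 26, 2018.
Next Wednesday: June 27, 2018.
Next Monday: July 2, 2018.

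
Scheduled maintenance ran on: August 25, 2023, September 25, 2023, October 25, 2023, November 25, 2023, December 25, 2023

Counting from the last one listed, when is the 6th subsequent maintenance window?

June 25, 2024

Each date is the 25th; the gaps (31, 30, 31, 30) track the month lengths.
The rule is the 25th of each month.
Next: January 2024 → January 25, 2024.
February 2024: February 25, 2024.
Next: March 2024 → March 25, 2024.
April 2024: April 25, 2024.
May 2024: May 25, 2024.
June 2024: June 25, 2024.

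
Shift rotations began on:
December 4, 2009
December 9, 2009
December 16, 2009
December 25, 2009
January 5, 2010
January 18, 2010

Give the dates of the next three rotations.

The spacing grows by 2 each time: 5, 7, 9, 11, 13 days.
Next gap: 15 days. January 18, 2010 + 15 days = February 2, 2010.
Next gap: 17 days. February 2, 2010 + 17 days = February 19, 2010.
Next gap: 19 days. February 19, 2010 + 19 days = March 10, 2010.

February 2, 2010; February 19, 2010; March 10, 2010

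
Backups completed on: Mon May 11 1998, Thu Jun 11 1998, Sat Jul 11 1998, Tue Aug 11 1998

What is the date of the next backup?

Fri Sep 11 1998

Each date is the 11th; the gaps (31, 30, 31) track the month lengths.
The rule is the 11th of each month.
Next: September 1998 → Fri Sep 11 1998.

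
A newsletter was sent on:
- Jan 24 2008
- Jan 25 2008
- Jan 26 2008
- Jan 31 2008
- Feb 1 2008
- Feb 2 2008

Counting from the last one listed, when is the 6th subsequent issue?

Feb 16 2008

Gaps: 1, 1, 5, 1, 1 days — not constant, but cyclic with period 3.
The events fall on every Thursday, Friday and Saturday.
Next Thursday: Feb 7 2008.
The following Friday is Feb 8 2008.
The following Saturday is Feb 9 2008.
Next Thursday: Feb 14 2008.
The following Friday is Feb 15 2008.
Next Saturday: Feb 16 2008.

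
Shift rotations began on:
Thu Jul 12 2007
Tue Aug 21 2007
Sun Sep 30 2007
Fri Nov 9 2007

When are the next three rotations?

Wed Dec 19 2007, Mon Jan 28 2008, Sat Mar 8 2008

Gaps between consecutive events: 40, 40, 40 days — a constant 40-day interval.
Fri Nov 9 2007 + 40 days = Wed Dec 19 2007.
Wed Dec 19 2007 + 40 days = Mon Jan 28 2008.
Mon Jan 28 2008 + 40 days = Sat Mar 8 2008.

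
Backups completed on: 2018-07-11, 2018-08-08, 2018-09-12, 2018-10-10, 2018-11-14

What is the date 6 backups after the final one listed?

2019-05-08

All dates are Wednesdays, 28, 35, 28, 35 days apart.
Specifically, the 2nd Wednesday of each month.
2nd Wednesday of December 2018: 2018-12-12.
2nd Wednesday of January 2019: 2019-01-09.
February 2019 — 2nd Wednesday is 2019-02-13.
March 2019 — 2nd Wednesday is 2019-03-13.
2nd Wednesday of April 2019: 2019-04-10.
2nd Wednesday of May 2019: 2019-05-08.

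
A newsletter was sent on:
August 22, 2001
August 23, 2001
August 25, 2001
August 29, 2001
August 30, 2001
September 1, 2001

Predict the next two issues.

September 5, 2001; September 6, 2001

The gap pattern 1, 2, 4, 1, 2 repeats every 3 events.
These are the Wednesdays, Thursdays and Saturdays of each week.
Next Wednesday: September 5, 2001.
Next Thursday: September 6, 2001.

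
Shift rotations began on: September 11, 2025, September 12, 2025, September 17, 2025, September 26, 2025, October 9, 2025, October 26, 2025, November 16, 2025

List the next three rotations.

Gaps: 1, 5, 9, 13, 17, 21 days — each gap is 4 larger than the previous one.
Next gap: 25 days. November 16, 2025 + 25 days = December 11, 2025.
Next gap: 29 days. December 11, 2025 + 29 days = January 9, 2026.
Next gap: 33 days. January 9, 2026 + 33 days = February 11, 2026.

December 11, 2025; January 9, 2026; February 11, 2026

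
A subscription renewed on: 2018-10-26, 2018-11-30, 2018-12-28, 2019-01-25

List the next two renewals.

2019-02-22, 2019-03-29

All Fridays; the gaps (35, 28, 28) vary with month length.
This is the last Friday of each month.
Last Friday of February 2019: 2019-02-22.
March 2019 ends with Friday 2019-03-29.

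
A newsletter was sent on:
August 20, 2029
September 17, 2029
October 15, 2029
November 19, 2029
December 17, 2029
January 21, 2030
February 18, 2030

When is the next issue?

Gaps: 28, 28, 35, 28, 35, 28 days — a mix of 28 and 35. Every date is a Monday.
Each is the 3rd Monday of its month.
3rd Monday of March 2030: March 18, 2030.

March 18, 2030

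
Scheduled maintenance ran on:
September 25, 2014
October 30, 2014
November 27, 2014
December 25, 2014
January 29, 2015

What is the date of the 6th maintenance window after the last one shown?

July 30, 2015

Every date is a Thursday; gaps 35, 28, 28, 35 days.
Each is the last Thursday of its month (at least one falls on the 29th or later, ruling out '4th Thursday').
Last Thursday of February 2015: February 26, 2015.
Last Thursday of March 2015: March 26, 2015.
April 2015 ends with Thursday April 30, 2015.
May 2015 ends with Thursday May 28, 2015.
June 2015 ends with Thursday June 25, 2015.
July 2015 ends with Thursday July 30, 2015.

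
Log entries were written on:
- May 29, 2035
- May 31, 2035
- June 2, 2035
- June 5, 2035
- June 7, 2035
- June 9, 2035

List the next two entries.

The gap pattern 2, 2, 3, 2, 2 repeats every 3 events.
These are the Tuesdays, Thursdays and Saturdays of each week.
Next Tuesday: June 12, 2035.
The following Thursday is June 14, 2035.

June 12, 2035; June 14, 2035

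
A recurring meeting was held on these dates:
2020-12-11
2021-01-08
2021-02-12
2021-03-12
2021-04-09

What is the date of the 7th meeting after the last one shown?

These are Fridays at 28- or 35-day spacing (28, 35, 28, 28).
The pattern: 2nd Friday of the month.
2nd Friday of May 2021: 2021-05-14.
2nd Friday of June 2021: 2021-06-11.
July 2021 — 2nd Friday is 2021-07-09.
August 2021 — 2nd Friday is 2021-08-13.
2nd Friday of September 2021: 2021-09-10.
October 2021 — 2nd Friday is 2021-10-08.
November 2021 — 2nd Friday is 2021-11-12.

2021-11-12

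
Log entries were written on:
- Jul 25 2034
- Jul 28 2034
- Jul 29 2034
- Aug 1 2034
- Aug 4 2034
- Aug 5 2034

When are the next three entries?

Aug 8 2034, Aug 11 2034, Aug 12 2034

Every event lands on a Tuesday or Friday or Saturday (gaps cycle 3, 1, 3, 3, 1).
So the schedule is: every Tuesday, Friday and Saturday.
The following Tuesday is Aug 8 2034.
Next Friday: Aug 11 2034.
Next Saturday: Aug 12 2034.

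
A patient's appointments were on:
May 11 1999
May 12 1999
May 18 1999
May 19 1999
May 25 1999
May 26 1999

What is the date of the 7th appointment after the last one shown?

Every event lands on a Tuesday or Wednesday (gaps cycle 1, 6, 1, 6, 1).
So the schedule is: every Tuesday and Wednesday.
Next Tuesday: Jun 1 1999.
Next Wednesday: Jun 2 1999.
Next Tuesday: Jun 8 1999.
Next Wednesday: Jun 9 1999.
The following Tuesday is Jun 15 1999.
Next Wednesday: Jun 16 1999.
The following Tuesday is Jun 22 1999.

Jun 22 1999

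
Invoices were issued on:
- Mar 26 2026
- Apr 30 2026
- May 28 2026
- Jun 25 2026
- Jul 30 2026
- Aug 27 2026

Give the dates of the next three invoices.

Sep 24 2026, Oct 29 2026, Nov 26 2026

All Thursdays; the gaps (35, 28, 28, 35, 28) vary with month length.
This is the last Thursday of each month.
September 2026 ends with Thursday Sep 24 2026.
October 2026 ends with Thursday Oct 29 2026.
November 2026 ends with Thursday Nov 26 2026.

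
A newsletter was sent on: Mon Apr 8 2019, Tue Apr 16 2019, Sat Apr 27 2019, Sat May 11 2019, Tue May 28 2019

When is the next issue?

The spacing grows by 3 each time: 8, 11, 14, 17 days.
Next gap: 20 days. Tue May 28 2019 + 20 days = Mon Jun 17 2019.

Mon Jun 17 2019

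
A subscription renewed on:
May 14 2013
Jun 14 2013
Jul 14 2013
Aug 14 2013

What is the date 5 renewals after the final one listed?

Each date is the 14th; the gaps (31, 30, 31) track the month lengths.
The rule is the 14th of each month.
Next: September 2013 → Sep 14 2013.
October 2013: Oct 14 2013.
Next: November 2013 → Nov 14 2013.
Next: December 2013 → Dec 14 2013.
January 2014: Jan 14 2014.

Jan 14 2014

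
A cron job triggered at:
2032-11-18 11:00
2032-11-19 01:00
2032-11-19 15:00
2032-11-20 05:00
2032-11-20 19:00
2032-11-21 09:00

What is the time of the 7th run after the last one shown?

2032-11-25 11:00

The interval is a steady 14 hours (14, 14, 14, 14, 14).
2032-11-21 09:00 + 14 h = 2032-11-21 23:00.
2032-11-21 23:00 + 14 h = 2032-11-22 13:00.
2032-11-22 13:00 + 14 h = 2032-11-23 03:00.
2032-11-23 03:00 + 14 h = 2032-11-23 17:00.
2032-11-23 17:00 + 14 h = 2032-11-24 07:00.
2032-11-24 07:00 + 14 h = 2032-11-24 21:00.
2032-11-24 21:00 + 14 h = 2032-11-25 11:00.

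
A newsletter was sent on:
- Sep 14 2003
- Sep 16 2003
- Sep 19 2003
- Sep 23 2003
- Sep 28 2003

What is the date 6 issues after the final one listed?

Gaps: 2, 3, 4, 5 days — each gap is 1 larger than the previous one.
Next gap: 6 days. Sep 28 2003 + 6 days = Oct 4 2003.
Next gap: 7 days. Oct 4 2003 + 7 days = Oct 11 2003.
Next gap: 8 days. Oct 11 2003 + 8 days = Oct 19 2003.
Next gap: 9 days. Oct 19 2003 + 9 days = Oct 28 2003.
Next gap: 10 days. Oct 28 2003 + 10 days = Nov 7 2003.
Next gap: 11 days. Nov 7 2003 + 11 days = Nov 18 2003.

Nov 18 2003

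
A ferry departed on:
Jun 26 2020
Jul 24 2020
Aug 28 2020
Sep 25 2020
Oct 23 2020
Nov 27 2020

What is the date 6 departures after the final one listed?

May 28 2021

All dates are Fridays, 28, 35, 28, 28, 35 days apart.
Specifically, the 4th Friday of each month.
December 2020 — 4th Friday is Dec 25 2020.
January 2021 — 4th Friday is Jan 22 2021.
February 2021 — 4th Friday is Feb 26 2021.
March 2021 — 4th Friday is Mar 26 2021.
4th Friday of April 2021: Apr 23 2021.
May 2021 — 4th Friday is May 28 2021.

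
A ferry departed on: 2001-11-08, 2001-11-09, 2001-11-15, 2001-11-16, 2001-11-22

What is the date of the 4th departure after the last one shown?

2001-12-06

Gaps: 1, 6, 1, 6 days — not constant, but cyclic with period 2.
The events fall on every Thursday and Friday.
Next Friday: 2001-11-23.
The following Thursday is 2001-11-29.
Next Friday: 2001-11-30.
Next Thursday: 2001-12-06.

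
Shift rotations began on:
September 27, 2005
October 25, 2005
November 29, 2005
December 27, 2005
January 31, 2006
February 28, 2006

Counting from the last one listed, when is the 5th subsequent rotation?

These are Tuesdays with 28, 35, 28, 35, 28-day gaps.
Each is the final Tuesday of its month — November 29, 2005 is past the 28th, so '4th Tuesday' doesn't fit.
Last Tuesday of March 2006: March 28, 2006.
Last Tuesday of April 2006: April 25, 2006.
Last Tuesday of May 2006: May 30, 2006.
June 2006 ends with Tuesday June 27, 2006.
July 2006 ends with Tuesday July 25, 2006.

July 25, 2006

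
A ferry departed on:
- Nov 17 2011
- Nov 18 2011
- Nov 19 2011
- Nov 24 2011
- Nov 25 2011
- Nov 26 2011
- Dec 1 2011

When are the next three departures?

The gap pattern 1, 1, 5, 1, 1, 5 repeats every 3 events.
These are the Thursdays, Fridays and Saturdays of each week.
Next Friday: Dec 2 2011.
The following Saturday is Dec 3 2011.
The following Thursday is Dec 8 2011.

Dec 2 2011, Dec 3 2011, Dec 8 2011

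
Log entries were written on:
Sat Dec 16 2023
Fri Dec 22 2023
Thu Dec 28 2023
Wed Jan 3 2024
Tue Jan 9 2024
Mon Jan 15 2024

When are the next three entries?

Gaps between consecutive events: 6, 6, 6, 6, 6 days — a constant 6-day interval.
Mon Jan 15 2024 + 6 days = Sun Jan 21 2024.
Sun Jan 21 2024 + 6 days = Sat Jan 27 2024.
Sat Jan 27 2024 + 6 days = Fri Feb 2 2024.

Sun Jan 21 2024, Sat Jan 27 2024, Fri Feb 2 2024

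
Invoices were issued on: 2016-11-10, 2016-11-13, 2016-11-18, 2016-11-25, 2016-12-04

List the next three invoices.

2016-12-15, 2016-12-28, 2017-01-12

The spacing grows by 2 each time: 3, 5, 7, 9 days.
Next gap: 11 days. 2016-12-04 + 11 days = 2016-12-15.
Next gap: 13 days. 2016-12-15 + 13 days = 2016-12-28.
Next gap: 15 days. 2016-12-28 + 15 days = 2017-01-12.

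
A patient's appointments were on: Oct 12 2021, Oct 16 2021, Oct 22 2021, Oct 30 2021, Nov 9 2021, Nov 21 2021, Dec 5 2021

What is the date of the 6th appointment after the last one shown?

Apr 10 2022

Intervals are 4, 6, 8, 10, 12, 14 days — an arithmetic progression with common difference 2.
Next gap: 16 days. Dec 5 2021 + 16 days = Dec 21 2021.
Next gap: 18 days. Dec 21 2021 + 18 days = Jan 8 2022.
Next gap: 20 days. Jan 8 2022 + 20 days = Jan 28 2022.
Next gap: 22 days. Jan 28 2022 + 22 days = Feb 19 2022.
Next gap: 24 days. Feb 19 2022 + 24 days = Mar 15 2022.
Next gap: 26 days. Mar 15 2022 + 26 days = Apr 10 2022.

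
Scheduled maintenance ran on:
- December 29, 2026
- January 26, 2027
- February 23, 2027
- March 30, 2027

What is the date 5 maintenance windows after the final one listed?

Every date is a Tuesday; gaps 28, 28, 35 days.
Each is the last Tuesday of its month (at least one falls on the 29th or later, ruling out '4th Tuesday').
Last Tuesday of April 2027: April 27, 2027.
May 2027 ends with Tuesday May 25, 2027.
Last Tuesday of June 2027: June 29, 2027.
July 2027 ends with Tuesday July 27, 2027.
Last Tuesday of August 2027: August 31, 2027.

August 31, 2027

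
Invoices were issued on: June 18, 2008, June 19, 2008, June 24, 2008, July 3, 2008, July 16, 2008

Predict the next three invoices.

August 2, 2008; August 23, 2008; September 17, 2008

Intervals are 1, 5, 9, 13 days — an arithmetic progression with common difference 4.
Next gap: 17 days. July 16, 2008 + 17 days = August 2, 2008.
Next gap: 21 days. August 2, 2008 + 21 days = August 23, 2008.
Next gap: 25 days. August 23, 2008 + 25 days = September 17, 2008.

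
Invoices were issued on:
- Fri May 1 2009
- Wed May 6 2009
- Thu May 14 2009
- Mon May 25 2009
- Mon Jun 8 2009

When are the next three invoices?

Intervals are 5, 8, 11, 14 days — an arithmetic progression with common difference 3.
Next gap: 17 days. Mon Jun 8 2009 + 17 days = Thu Jun 25 2009.
Next gap: 20 days. Thu Jun 25 2009 + 20 days = Wed Jul 15 2009.
Next gap: 23 days. Wed Jul 15 2009 + 23 days = Fri Aug 7 2009.

Thu Jun 25 2009, Wed Jul 15 2009, Fri Aug 7 2009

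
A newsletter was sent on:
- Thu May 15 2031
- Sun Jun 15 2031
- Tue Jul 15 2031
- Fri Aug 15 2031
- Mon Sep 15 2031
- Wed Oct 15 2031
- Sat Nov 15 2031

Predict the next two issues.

Mon Dec 15 2031, Thu Jan 15 2032

The day-of-month is always 15 (31, 30, 31, 31, 30, 31 days between events).
So this recurs on the 15th of each month.
December 2031: Mon Dec 15 2031.
Next: January 2032 → Thu Jan 15 2032.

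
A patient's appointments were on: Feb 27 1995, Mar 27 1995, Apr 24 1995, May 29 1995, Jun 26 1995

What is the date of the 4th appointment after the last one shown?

Oct 30 1995

Every date is a Monday; gaps 28, 28, 35, 28 days.
Each is the last Monday of its month (at least one falls on the 29th or later, ruling out '4th Monday').
July 1995 ends with Monday Jul 31 1995.
August 1995 ends with Monday Aug 28 1995.
Last Monday of September 1995: Sep 25 1995.
Last Monday of October 1995: Oct 30 1995.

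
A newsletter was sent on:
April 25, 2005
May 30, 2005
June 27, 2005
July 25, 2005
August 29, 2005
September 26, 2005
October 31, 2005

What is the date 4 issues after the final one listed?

All Mondays; the gaps (35, 28, 28, 35, 28, 35) vary with month length.
This is the last Monday of each month.
Last Monday of November 2005: November 28, 2005.
Last Monday of December 2005: December 26, 2005.
January 2006 ends with Monday January 30, 2006.
February 2006 ends with Monday February 27, 2006.

February 27, 2006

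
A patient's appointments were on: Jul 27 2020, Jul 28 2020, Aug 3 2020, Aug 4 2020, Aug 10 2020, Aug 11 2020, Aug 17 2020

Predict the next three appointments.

Gaps: 1, 6, 1, 6, 1, 6 days — not constant, but cyclic with period 2.
The events fall on every Monday and Tuesday.
Next Tuesday: Aug 18 2020.
Next Monday: Aug 24 2020.
Next Tuesday: Aug 25 2020.

Aug 18 2020, Aug 24 2020, Aug 25 2020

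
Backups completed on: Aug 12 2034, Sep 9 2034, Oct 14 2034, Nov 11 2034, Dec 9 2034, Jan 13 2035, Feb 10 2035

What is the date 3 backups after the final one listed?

May 12 2035

These are Saturdays at 28- or 35-day spacing (28, 35, 28, 28, 35, 28).
The pattern: 2nd Saturday of the month.
March 2035 — 2nd Saturday is Mar 10 2035.
April 2035 — 2nd Saturday is Apr 14 2035.
May 2035 — 2nd Saturday is May 12 2035.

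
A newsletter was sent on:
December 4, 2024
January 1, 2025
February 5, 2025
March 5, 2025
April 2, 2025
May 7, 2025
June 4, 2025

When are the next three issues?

These are Wednesdays at 28- or 35-day spacing (28, 35, 28, 28, 35, 28).
The pattern: 1st Wednesday of the month.
July 2025 — 1st Wednesday is July 2, 2025.
August 2025 — 1st Wednesday is August 6, 2025.
1st Wednesday of September 2025: September 3, 2025.

July 2, 2025; August 6, 2025; September 3, 2025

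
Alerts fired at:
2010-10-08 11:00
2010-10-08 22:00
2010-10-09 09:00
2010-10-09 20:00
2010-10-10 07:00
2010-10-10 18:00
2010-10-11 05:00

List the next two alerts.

2010-10-11 16:00, 2010-10-12 03:00

Spacing: 11, 11, 11, 11, 11, 11 h — constant 11 h.
2010-10-11 05:00 + 11 h = 2010-10-11 16:00.
2010-10-11 16:00 + 11 h = 2010-10-12 03:00.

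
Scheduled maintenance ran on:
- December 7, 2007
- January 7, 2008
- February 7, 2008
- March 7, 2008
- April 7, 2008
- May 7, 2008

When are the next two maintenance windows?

June 7, 2008; July 7, 2008

Each date is the 7th; the gaps (31, 31, 29, 31, 30) track the month lengths.
The rule is the 7th of each month.
Next: June 2008 → June 7, 2008.
July 2008: July 7, 2008.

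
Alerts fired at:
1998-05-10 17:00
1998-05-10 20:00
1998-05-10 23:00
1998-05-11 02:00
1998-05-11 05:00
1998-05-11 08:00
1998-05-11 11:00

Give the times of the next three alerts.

1998-05-11 14:00, 1998-05-11 17:00, 1998-05-11 20:00

Gaps: 3, 3, 3, 3, 3, 3 hours — each event is 3 hours after the previous one.
1998-05-11 11:00 + 3 h = 1998-05-11 14:00.
1998-05-11 14:00 + 3 h = 1998-05-11 17:00.
1998-05-11 17:00 + 3 h = 1998-05-11 20:00.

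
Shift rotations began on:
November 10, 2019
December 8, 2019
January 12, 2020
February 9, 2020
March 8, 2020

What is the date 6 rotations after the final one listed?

All dates are Sundays, 28, 35, 28, 28 days apart.
Specifically, the 2nd Sunday of each month.
2nd Sunday of April 2020: April 12, 2020.
2nd Sunday of May 2020: May 10, 2020.
June 2020 — 2nd Sunday is June 14, 2020.
2nd Sunday of July 2020: July 12, 2020.
2nd Sunday of August 2020: August 9, 2020.
2nd Sunday of September 2020: September 13, 2020.

September 13, 2020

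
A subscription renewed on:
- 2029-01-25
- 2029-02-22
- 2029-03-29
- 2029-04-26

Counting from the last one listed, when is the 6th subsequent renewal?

2029-10-25

These are Thursdays with 28, 35, 28-day gaps.
Each is the final Thursday of its month — 2029-03-29 is past the 28th, so '4th Thursday' doesn't fit.
May 2029 ends with Thursday 2029-05-31.
Last Thursday of June 2029: 2029-06-28.
Last Thursday of July 2029: 2029-07-26.
August 2029 ends with Thursday 2029-08-30.
Last Thursday of September 2029: 2029-09-27.
Last Thursday of October 2029: 2029-10-25.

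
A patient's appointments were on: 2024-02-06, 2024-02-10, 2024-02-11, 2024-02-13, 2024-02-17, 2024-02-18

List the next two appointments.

2024-02-20, 2024-02-24

The gap pattern 4, 1, 2, 4, 1 repeats every 3 events.
These are the Tuesdays, Saturdays and Sundays of each week.
Next Tuesday: 2024-02-20.
Next Saturday: 2024-02-24.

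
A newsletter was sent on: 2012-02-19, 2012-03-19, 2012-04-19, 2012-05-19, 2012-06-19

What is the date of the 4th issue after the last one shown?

The day-of-month is always 19 (29, 31, 30, 31 days between events).
So this recurs on the 19th of each month.
Next: July 2012 → 2012-07-19.
Next: August 2012 → 2012-08-19.
September 2012: 2012-09-19.
October 2012: 2012-10-19.

2012-10-19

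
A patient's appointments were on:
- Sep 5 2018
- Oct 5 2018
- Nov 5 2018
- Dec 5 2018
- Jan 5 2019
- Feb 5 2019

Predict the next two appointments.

The day-of-month is always 5 (30, 31, 30, 31, 31 days between events).
So this recurs on the 5th of each month.
March 2019: Mar 5 2019.
April 2019: Apr 5 2019.

Mar 5 2019, Apr 5 2019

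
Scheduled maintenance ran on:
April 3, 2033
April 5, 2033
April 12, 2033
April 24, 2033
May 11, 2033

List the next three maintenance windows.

June 2, 2033; June 29, 2033; July 31, 2033

Intervals are 2, 7, 12, 17 days — an arithmetic progression with common difference 5.
Next gap: 22 days. May 11, 2033 + 22 days = June 2, 2033.
Next gap: 27 days. June 2, 2033 + 27 days = June 29, 2033.
Next gap: 32 days. June 29, 2033 + 32 days = July 31, 2033.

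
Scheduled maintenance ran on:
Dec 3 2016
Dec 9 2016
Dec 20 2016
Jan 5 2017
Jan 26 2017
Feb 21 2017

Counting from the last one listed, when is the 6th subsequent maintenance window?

Nov 9 2017

Intervals are 6, 11, 16, 21, 26 days — an arithmetic progression with common difference 5.
Next gap: 31 days. Feb 21 2017 + 31 days = Mar 24 2017.
Next gap: 36 days. Mar 24 2017 + 36 days = Apr 29 2017.
Next gap: 41 days. Apr 29 2017 + 41 days = Jun 9 2017.
Next gap: 46 days. Jun 9 2017 + 46 days = Jul 25 2017.
Next gap: 51 days. Jul 25 2017 + 51 days = Sep 14 2017.
Next gap: 56 days. Sep 14 2017 + 56 days = Nov 9 2017.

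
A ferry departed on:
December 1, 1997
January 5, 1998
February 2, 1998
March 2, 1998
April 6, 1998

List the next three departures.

Gaps: 35, 28, 28, 35 days — a mix of 28 and 35. Every date is a Monday.
Each is the 1st Monday of its month.
May 1998 — 1st Monday is May 4, 1998.
June 1998 — 1st Monday is June 1, 1998.
July 1998 — 1st Monday is July 6, 1998.

May 4, 1998; June 1, 1998; July 6, 1998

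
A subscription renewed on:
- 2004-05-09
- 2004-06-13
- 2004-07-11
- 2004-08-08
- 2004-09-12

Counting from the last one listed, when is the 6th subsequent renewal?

2005-03-13

All dates are Sundays, 35, 28, 28, 35 days apart.
Specifically, the 2nd Sunday of each month.
2nd Sunday of October 2004: 2004-10-10.
2nd Sunday of November 2004: 2004-11-14.
December 2004 — 2nd Sunday is 2004-12-12.
2nd Sunday of January 2005: 2005-01-09.
February 2005 — 2nd Sunday is 2005-02-13.
2nd Sunday of March 2005: 2005-03-13.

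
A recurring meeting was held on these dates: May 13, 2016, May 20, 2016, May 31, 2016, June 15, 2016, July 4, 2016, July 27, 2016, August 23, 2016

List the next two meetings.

Intervals are 7, 11, 15, 19, 23, 27 days — an arithmetic progression with common difference 4.
Next gap: 31 days. August 23, 2016 + 31 days = September 23, 2016.
Next gap: 35 days. September 23, 2016 + 35 days = October 28, 2016.

September 23, 2016; October 28, 2016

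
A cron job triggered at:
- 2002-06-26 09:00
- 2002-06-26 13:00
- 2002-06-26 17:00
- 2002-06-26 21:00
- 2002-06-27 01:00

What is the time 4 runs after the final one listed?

Spacing: 4, 4, 4, 4 h — constant 4 h.
2002-06-27 01:00 + 4 h = 2002-06-27 05:00.
2002-06-27 05:00 + 4 h = 2002-06-27 09:00.
2002-06-27 09:00 + 4 h = 2002-06-27 13:00.
2002-06-27 13:00 + 4 h = 2002-06-27 17:00.

2002-06-27 17:00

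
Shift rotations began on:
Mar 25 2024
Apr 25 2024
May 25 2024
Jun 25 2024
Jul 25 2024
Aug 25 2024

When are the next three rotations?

Each date is the 25th; the gaps (31, 30, 31, 30, 31) track the month lengths.
The rule is the 25th of each month.
September 2024: Sep 25 2024.
Next: October 2024 → Oct 25 2024.
Next: November 2024 → Nov 25 2024.

Sep 25 2024, Oct 25 2024, Nov 25 2024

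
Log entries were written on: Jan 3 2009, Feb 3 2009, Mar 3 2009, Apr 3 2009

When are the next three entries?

May 3 2009, Jun 3 2009, Jul 3 2009

The day-of-month is always 3 (31, 28, 31 days between events).
So this recurs on the 3rd of each month.
Next: May 2009 → May 3 2009.
June 2009: Jun 3 2009.
July 2009: Jul 3 2009.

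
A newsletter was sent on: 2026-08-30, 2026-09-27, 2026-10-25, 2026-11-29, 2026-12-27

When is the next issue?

All Sundays; the gaps (28, 28, 35, 28) vary with month length.
This is the last Sunday of each month.
Last Sunday of January 2027: 2027-01-31.

2027-01-31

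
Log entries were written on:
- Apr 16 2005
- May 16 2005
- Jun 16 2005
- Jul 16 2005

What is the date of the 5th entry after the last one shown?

Dec 16 2005

Each date is the 16th; the gaps (30, 31, 30) track the month lengths.
The rule is the 16th of each month.
August 2005: Aug 16 2005.
September 2005: Sep 16 2005.
Next: October 2005 → Oct 16 2005.
Next: November 2005 → Nov 16 2005.
December 2005: Dec 16 2005.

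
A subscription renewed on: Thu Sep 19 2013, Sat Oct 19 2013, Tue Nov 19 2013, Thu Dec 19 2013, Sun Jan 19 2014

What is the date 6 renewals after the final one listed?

Gaps: 30, 31, 30, 31 days — not constant. Every event is on the 19th of the month.
Pattern: the 19th of each month.
Next: February 2014 → Wed Feb 19 2014.
March 2014: Wed Mar 19 2014.
April 2014: Sat Apr 19 2014.
May 2014: Mon May 19 2014.
Next: June 2014 → Thu Jun 19 2014.
July 2014: Sat Jul 19 2014.

Sat Jul 19 2014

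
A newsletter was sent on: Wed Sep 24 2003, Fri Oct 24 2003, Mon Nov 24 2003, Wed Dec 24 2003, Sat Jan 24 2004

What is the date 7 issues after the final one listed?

Each date is the 24th; the gaps (30, 31, 30, 31) track the month lengths.
The rule is the 24th of each month.
February 2004: Tue Feb 24 2004.
March 2004: Wed Mar 24 2004.
April 2004: Sat Apr 24 2004.
Next: May 2004 → Mon May 24 2004.
June 2004: Thu Jun 24 2004.
Next: July 2004 → Sat Jul 24 2004.
Next: August 2004 → Tue Aug 24 2004.

Tue Aug 24 2004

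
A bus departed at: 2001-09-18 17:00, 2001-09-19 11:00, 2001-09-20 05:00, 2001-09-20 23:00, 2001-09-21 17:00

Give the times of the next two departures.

The interval is a steady 18 hours (18, 18, 18, 18).
2001-09-21 17:00 + 18 h = 2001-09-22 11:00.
2001-09-22 11:00 + 18 h = 2001-09-23 05:00.

2001-09-22 11:00, 2001-09-23 05:00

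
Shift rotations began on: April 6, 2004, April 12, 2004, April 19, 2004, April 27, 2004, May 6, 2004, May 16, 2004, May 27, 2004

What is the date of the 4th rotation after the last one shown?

Intervals are 6, 7, 8, 9, 10, 11 days — an arithmetic progression with common difference 1.
Next gap: 12 days. May 27, 2004 + 12 days = June 8, 2004.
Next gap: 13 days. June 8, 2004 + 13 days = June 21, 2004.
Next gap: 14 days. June 21, 2004 + 14 days = July 5, 2004.
Next gap: 15 days. July 5, 2004 + 15 days = July 20, 2004.

July 20, 2004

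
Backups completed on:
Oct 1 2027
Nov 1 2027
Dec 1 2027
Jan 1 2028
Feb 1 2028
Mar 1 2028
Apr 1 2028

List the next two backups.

Each date is the 1st; the gaps (31, 30, 31, 31, 29, 31) track the month lengths.
The rule is the 1st of each month.
May 2028: May 1 2028.
June 2028: Jun 1 2028.

May 1 2028, Jun 1 2028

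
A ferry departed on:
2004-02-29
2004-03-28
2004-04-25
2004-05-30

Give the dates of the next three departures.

2004-06-27, 2004-07-25, 2004-08-29

All Sundays; the gaps (28, 28, 35) vary with month length.
This is the last Sunday of each month.
Last Sunday of June 2004: 2004-06-27.
July 2004 ends with Sunday 2004-07-25.
August 2004 ends with Sunday 2004-08-29.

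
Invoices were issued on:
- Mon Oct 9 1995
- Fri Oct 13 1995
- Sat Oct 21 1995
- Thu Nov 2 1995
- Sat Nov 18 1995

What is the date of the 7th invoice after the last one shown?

The spacing grows by 4 each time: 4, 8, 12, 16 days.
Next gap: 20 days. Sat Nov 18 1995 + 20 days = Fri Dec 8 1995.
Next gap: 24 days. Fri Dec 8 1995 + 24 days = Mon Jan 1 1996.
Next gap: 28 days. Mon Jan 1 1996 + 28 days = Mon Jan 29 1996.
Next gap: 32 days. Mon Jan 29 1996 + 32 days = Fri Mar 1 1996.
Next gap: 36 days. Fri Mar 1 1996 + 36 days = Sat Apr 6 1996.
Next gap: 40 days. Sat Apr 6 1996 + 40 days = Thu May 16 1996.
Next gap: 44 days. Thu May 16 1996 + 44 days = Sat Jun 29 1996.

Sat Jun 29 1996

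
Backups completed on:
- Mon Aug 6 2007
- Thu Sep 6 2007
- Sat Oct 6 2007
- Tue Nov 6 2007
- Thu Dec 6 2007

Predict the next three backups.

Gaps: 31, 30, 31, 30 days — not constant. Every event is on the 6th of the month.
Pattern: the 6th of each month.
Next: January 2008 → Sun Jan 6 2008.
Next: February 2008 → Wed Feb 6 2008.
March 2008: Thu Mar 6 2008.

Sun Jan 6 2008, Wed Feb 6 2008, Thu Mar 6 2008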